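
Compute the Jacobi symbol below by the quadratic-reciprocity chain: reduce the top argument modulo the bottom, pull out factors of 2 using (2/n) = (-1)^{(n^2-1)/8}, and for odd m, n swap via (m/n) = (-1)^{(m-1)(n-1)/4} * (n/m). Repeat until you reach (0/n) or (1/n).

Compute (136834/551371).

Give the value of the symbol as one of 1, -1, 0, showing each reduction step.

factor out 2^1: 136834 = 2^1·68417; with 551371 mod 8 = 3, (2/551371) = -1; sign now -1; continue with (68417/551371)
flip (68417/551371) -> (551371/68417): both odd, 68417 mod 4 = 1, 551371 mod 4 = 3, so the flip contributes +1; sign now -1
(551371/68417): 551371 mod 68417 = 4035, so (551371/68417) = (4035/68417)
flip (4035/68417) -> (68417/4035): both odd, 4035 mod 4 = 3, 68417 mod 4 = 1, so the flip contributes +1; sign now -1
(68417/4035): 68417 mod 4035 = 3857, so (68417/4035) = (3857/4035)
flip (3857/4035) -> (4035/3857): both odd, 3857 mod 4 = 1, 4035 mod 4 = 3, so the flip contributes +1; sign now -1
(4035/3857): 4035 mod 3857 = 178, so (4035/3857) = (178/3857)
factor out 2^1: 178 = 2^1·89; with 3857 mod 8 = 1, (2/3857) = +1; sign now -1; continue with (89/3857)
flip (89/3857) -> (3857/89): both odd, 89 mod 4 = 1, 3857 mod 4 = 1, so the flip contributes +1; sign now -1
(3857/89): 3857 mod 89 = 30, so (3857/89) = (30/89)
factor out 2^1: 30 = 2^1·15; with 89 mod 8 = 1, (2/89) = +1; sign now -1; continue with (15/89)
flip (15/89) -> (89/15): both odd, 15 mod 4 = 3, 89 mod 4 = 1, so the flip contributes +1; sign now -1
(89/15): 89 mod 15 = 14, so (89/15) = (14/15)
factor out 2^1: 14 = 2^1·7; with 15 mod 8 = 7, (2/15) = +1; sign now -1; continue with (7/15)
flip (7/15) -> (15/7): both odd, 7 mod 4 = 3, 15 mod 4 = 3, so the flip contributes -1; sign now +1
(15/7): 15 mod 7 = 1, so (15/7) = (1/7)
reached (1/7) = 1, so the symbol is +1

1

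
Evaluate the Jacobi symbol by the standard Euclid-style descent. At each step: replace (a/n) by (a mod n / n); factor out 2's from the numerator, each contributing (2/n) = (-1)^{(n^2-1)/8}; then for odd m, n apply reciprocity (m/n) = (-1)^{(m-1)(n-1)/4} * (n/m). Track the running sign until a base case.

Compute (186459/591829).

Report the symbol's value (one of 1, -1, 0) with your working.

0

flip (186459/591829) -> (591829/186459): both odd, 186459 mod 4 = 3, 591829 mod 4 = 1, so the flip contributes +1; sign now +1
(591829/186459): 591829 mod 186459 = 32452, so (591829/186459) = (32452/186459)
factor out 2^2: 32452 = 2^2·8113; with 186459 mod 8 = 3, (2/186459) = -1; sign now +1; continue with (8113/186459)
flip (8113/186459) -> (186459/8113): both odd, 8113 mod 4 = 1, 186459 mod 4 = 3, so the flip contributes +1; sign now +1
(186459/8113): 186459 mod 8113 = 7973, so (186459/8113) = (7973/8113)
flip (7973/8113) -> (8113/7973): both odd, 7973 mod 4 = 1, 8113 mod 4 = 1, so the flip contributes +1; sign now +1
(8113/7973): 8113 mod 7973 = 140, so (8113/7973) = (140/7973)
factor out 2^2: 140 = 2^2·35; with 7973 mod 8 = 5, (2/7973) = -1; sign now +1; continue with (35/7973)
flip (35/7973) -> (7973/35): both odd, 35 mod 4 = 3, 7973 mod 4 = 1, so the flip contributes +1; sign now +1
(7973/35): 7973 mod 35 = 28, so (7973/35) = (28/35)
factor out 2^2: 28 = 2^2·7; with 35 mod 8 = 3, (2/35) = -1; sign now +1; continue with (7/35)
flip (7/35) -> (35/7): both odd, 7 mod 4 = 3, 35 mod 4 = 3, so the flip contributes -1; sign now -1
(35/7): 35 mod 7 = 0, so (35/7) = (0/7)
reached (0/7); gcd(a, n) > 1, so (0/7) = 0 and the symbol is 0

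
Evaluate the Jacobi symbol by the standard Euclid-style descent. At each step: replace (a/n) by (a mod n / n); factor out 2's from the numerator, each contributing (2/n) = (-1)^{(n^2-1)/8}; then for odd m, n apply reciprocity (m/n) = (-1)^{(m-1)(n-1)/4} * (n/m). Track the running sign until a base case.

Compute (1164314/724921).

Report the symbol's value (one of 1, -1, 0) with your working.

(1164314/724921): 1164314 mod 724921 = 439393, so (1164314/724921) = (439393/724921)
flip (439393/724921) -> (724921/439393): both odd, 439393 mod 4 = 1, 724921 mod 4 = 1, so the flip contributes +1; sign now +1
(724921/439393): 724921 mod 439393 = 285528, so (724921/439393) = (285528/439393)
factor out 2^3: 285528 = 2^3·35691; with 439393 mod 8 = 1, (2/439393) = +1; sign now +1; continue with (35691/439393)
flip (35691/439393) -> (439393/35691): both odd, 35691 mod 4 = 3, 439393 mod 4 = 1, so the flip contributes +1; sign now +1
(439393/35691): 439393 mod 35691 = 11101, so (439393/35691) = (11101/35691)
flip (11101/35691) -> (35691/11101): both odd, 11101 mod 4 = 1, 35691 mod 4 = 3, so the flip contributes +1; sign now +1
(35691/11101): 35691 mod 11101 = 2388, so (35691/11101) = (2388/11101)
factor out 2^2: 2388 = 2^2·597; with 11101 mod 8 = 5, (2/11101) = -1; sign now +1; continue with (597/11101)
flip (597/11101) -> (11101/597): both odd, 597 mod 4 = 1, 11101 mod 4 = 1, so the flip contributes +1; sign now +1
(11101/597): 11101 mod 597 = 355, so (11101/597) = (355/597)
flip (355/597) -> (597/355): both odd, 355 mod 4 = 3, 597 mod 4 = 1, so the flip contributes +1; sign now +1
(597/355): 597 mod 355 = 242, so (597/355) = (242/355)
factor out 2^1: 242 = 2^1·121; with 355 mod 8 = 3, (2/355) = -1; sign now -1; continue with (121/355)
flip (121/355) -> (355/121): both odd, 121 mod 4 = 1, 355 mod 4 = 3, so the flip contributes +1; sign now -1
(355/121): 355 mod 121 = 113, so (355/121) = (113/121)
flip (113/121) -> (121/113): both odd, 113 mod 4 = 1, 121 mod 4 = 1, so the flip contributes +1; sign now -1
(121/113): 121 mod 113 = 8, so (121/113) = (8/113)
factor out 2^3: 8 = 2^3·1; with 113 mod 8 = 1, (2/113) = +1; sign now -1; continue with (1/113)
reached (1/113) = 1, so the symbol is -1

-1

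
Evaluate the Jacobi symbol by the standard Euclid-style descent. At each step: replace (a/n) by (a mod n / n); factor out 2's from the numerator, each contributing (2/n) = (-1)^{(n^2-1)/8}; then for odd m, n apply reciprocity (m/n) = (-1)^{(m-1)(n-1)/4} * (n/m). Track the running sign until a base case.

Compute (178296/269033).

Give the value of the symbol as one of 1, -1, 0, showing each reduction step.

factor out 2^3: 178296 = 2^3·22287; with 269033 mod 8 = 1, (2/269033) = +1; sign now +1; continue with (22287/269033)
flip (22287/269033) -> (269033/22287): both odd, 22287 mod 4 = 3, 269033 mod 4 = 1, so the flip contributes +1; sign now +1
(269033/22287): 269033 mod 22287 = 1589, so (269033/22287) = (1589/22287)
flip (1589/22287) -> (22287/1589): both odd, 1589 mod 4 = 1, 22287 mod 4 = 3, so the flip contributes +1; sign now +1
(22287/1589): 22287 mod 1589 = 41, so (22287/1589) = (41/1589)
flip (41/1589) -> (1589/41): both odd, 41 mod 4 = 1, 1589 mod 4 = 1, so the flip contributes +1; sign now +1
(1589/41): 1589 mod 41 = 31, so (1589/41) = (31/41)
flip (31/41) -> (41/31): both odd, 31 mod 4 = 3, 41 mod 4 = 1, so the flip contributes +1; sign now +1
(41/31): 41 mod 31 = 10, so (41/31) = (10/31)
factor out 2^1: 10 = 2^1·5; with 31 mod 8 = 7, (2/31) = +1; sign now +1; continue with (5/31)
flip (5/31) -> (31/5): both odd, 5 mod 4 = 1, 31 mod 4 = 3, so the flip contributes +1; sign now +1
(31/5): 31 mod 5 = 1, so (31/5) = (1/5)
reached (1/5) = 1, so the symbol is +1

1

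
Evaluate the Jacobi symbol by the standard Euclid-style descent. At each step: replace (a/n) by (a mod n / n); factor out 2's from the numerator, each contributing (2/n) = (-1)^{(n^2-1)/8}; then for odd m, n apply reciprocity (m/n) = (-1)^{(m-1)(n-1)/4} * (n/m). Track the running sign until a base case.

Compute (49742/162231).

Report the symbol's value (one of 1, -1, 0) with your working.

0

factor out 2^1: 49742 = 2^1·24871; with 162231 mod 8 = 7, (2/162231) = +1; sign now +1; continue with (24871/162231)
flip (24871/162231) -> (162231/24871): both odd, 24871 mod 4 = 3, 162231 mod 4 = 3, so the flip contributes -1; sign now -1
(162231/24871): 162231 mod 24871 = 13005, so (162231/24871) = (13005/24871)
flip (13005/24871) -> (24871/13005): both odd, 13005 mod 4 = 1, 24871 mod 4 = 3, so the flip contributes +1; sign now -1
(24871/13005): 24871 mod 13005 = 11866, so (24871/13005) = (11866/13005)
factor out 2^1: 11866 = 2^1·5933; with 13005 mod 8 = 5, (2/13005) = -1; sign now +1; continue with (5933/13005)
flip (5933/13005) -> (13005/5933): both odd, 5933 mod 4 = 1, 13005 mod 4 = 1, so the flip contributes +1; sign now +1
(13005/5933): 13005 mod 5933 = 1139, so (13005/5933) = (1139/5933)
flip (1139/5933) -> (5933/1139): both odd, 1139 mod 4 = 3, 5933 mod 4 = 1, so the flip contributes +1; sign now +1
(5933/1139): 5933 mod 1139 = 238, so (5933/1139) = (238/1139)
factor out 2^1: 238 = 2^1·119; with 1139 mod 8 = 3, (2/1139) = -1; sign now -1; continue with (119/1139)
flip (119/1139) -> (1139/119): both odd, 119 mod 4 = 3, 1139 mod 4 = 3, so the flip contributes -1; sign now +1
(1139/119): 1139 mod 119 = 68, so (1139/119) = (68/119)
factor out 2^2: 68 = 2^2·17; with 119 mod 8 = 7, (2/119) = +1; sign now +1; continue with (17/119)
flip (17/119) -> (119/17): both odd, 17 mod 4 = 1, 119 mod 4 = 3, so the flip contributes +1; sign now +1
(119/17): 119 mod 17 = 0, so (119/17) = (0/17)
reached (0/17); gcd(a, n) > 1, so (0/17) = 0 and the symbol is 0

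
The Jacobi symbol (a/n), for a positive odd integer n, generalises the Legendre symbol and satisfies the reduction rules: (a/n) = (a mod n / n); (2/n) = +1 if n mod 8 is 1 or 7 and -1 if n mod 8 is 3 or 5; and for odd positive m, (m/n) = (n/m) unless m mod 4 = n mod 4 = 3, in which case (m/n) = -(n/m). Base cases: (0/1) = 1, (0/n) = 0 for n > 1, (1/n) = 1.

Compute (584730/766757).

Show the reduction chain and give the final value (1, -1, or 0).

584730 = 2^1·292365; (2/766757) = -1 since 766757 mod 8 = 5, so (584730/766757) = (-1)^1·(292365/766757); sign now -1
reciprocity: (292365/766757) = +1·(766757/292365) since 292365 mod 4 = 1, 766757 mod 4 = 1; sign now -1
(766757/292365) = (182027/292365)   [reduce mod 292365]
reciprocity: (182027/292365) = +1·(292365/182027) since 182027 mod 4 = 3, 292365 mod 4 = 1; sign now -1
(292365/182027) = (110338/182027)   [reduce mod 182027]
110338 = 2^1·55169; (2/182027) = -1 since 182027 mod 8 = 3, so (110338/182027) = (-1)^1·(55169/182027); sign now +1
reciprocity: (55169/182027) = +1·(182027/55169) since 55169 mod 4 = 1, 182027 mod 4 = 3; sign now +1
(182027/55169) = (16520/55169)   [reduce mod 55169]
16520 = 2^3·2065; (2/55169) = +1 since 55169 mod 8 = 1, so (16520/55169) = (+1)^3·(2065/55169); sign now +1
reciprocity: (2065/55169) = +1·(55169/2065) since 2065 mod 4 = 1, 55169 mod 4 = 1; sign now +1
(55169/2065) = (1479/2065)   [reduce mod 2065]
reciprocity: (1479/2065) = +1·(2065/1479) since 1479 mod 4 = 3, 2065 mod 4 = 1; sign now +1
(2065/1479) = (586/1479)   [reduce mod 1479]
586 = 2^1·293; (2/1479) = +1 since 1479 mod 8 = 7, so (586/1479) = (+1)^1·(293/1479); sign now +1
reciprocity: (293/1479) = +1·(1479/293) since 293 mod 4 = 1, 1479 mod 4 = 3; sign now +1
(1479/293) = (14/293)   [reduce mod 293]
14 = 2^1·7; (2/293) = -1 since 293 mod 8 = 5, so (14/293) = (-1)^1·(7/293); sign now -1
reciprocity: (7/293) = +1·(293/7) since 7 mod 4 = 3, 293 mod 4 = 1; sign now -1
(293/7) = (6/7)   [reduce mod 7]
6 = 2^1·3; (2/7) = +1 since 7 mod 8 = 7, so (6/7) = (+1)^1·(3/7); sign now -1
reciprocity: (3/7) = -1·(7/3) since 3 mod 4 = 3, 7 mod 4 = 3; sign now +1
(7/3) = (1/3)   [reduce mod 3]
(1/3) = 1; final value = sign = +1

1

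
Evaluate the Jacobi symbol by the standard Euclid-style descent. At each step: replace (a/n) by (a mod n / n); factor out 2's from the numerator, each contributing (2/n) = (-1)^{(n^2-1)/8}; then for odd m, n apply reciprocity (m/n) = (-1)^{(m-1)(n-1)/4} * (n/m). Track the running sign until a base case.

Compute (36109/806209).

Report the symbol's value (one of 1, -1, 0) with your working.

flip (36109/806209) -> (806209/36109): both odd, 36109 mod 4 = 1, 806209 mod 4 = 1, so the flip contributes +1; sign now +1
(806209/36109): 806209 mod 36109 = 11811, so (806209/36109) = (11811/36109)
flip (11811/36109) -> (36109/11811): both odd, 11811 mod 4 = 3, 36109 mod 4 = 1, so the flip contributes +1; sign now +1
(36109/11811): 36109 mod 11811 = 676, so (36109/11811) = (676/11811)
factor out 2^2: 676 = 2^2·169; with 11811 mod 8 = 3, (2/11811) = -1; sign now +1; continue with (169/11811)
flip (169/11811) -> (11811/169): both odd, 169 mod 4 = 1, 11811 mod 4 = 3, so the flip contributes +1; sign now +1
(11811/169): 11811 mod 169 = 150, so (11811/169) = (150/169)
factor out 2^1: 150 = 2^1·75; with 169 mod 8 = 1, (2/169) = +1; sign now +1; continue with (75/169)
flip (75/169) -> (169/75): both odd, 75 mod 4 = 3, 169 mod 4 = 1, so the flip contributes +1; sign now +1
(169/75): 169 mod 75 = 19, so (169/75) = (19/75)
flip (19/75) -> (75/19): both odd, 19 mod 4 = 3, 75 mod 4 = 3, so the flip contributes -1; sign now -1
(75/19): 75 mod 19 = 18, so (75/19) = (18/19)
factor out 2^1: 18 = 2^1·9; with 19 mod 8 = 3, (2/19) = -1; sign now +1; continue with (9/19)
flip (9/19) -> (19/9): both odd, 9 mod 4 = 1, 19 mod 4 = 3, so the flip contributes +1; sign now +1
(19/9): 19 mod 9 = 1, so (19/9) = (1/9)
reached (1/9) = 1, so the symbol is +1

1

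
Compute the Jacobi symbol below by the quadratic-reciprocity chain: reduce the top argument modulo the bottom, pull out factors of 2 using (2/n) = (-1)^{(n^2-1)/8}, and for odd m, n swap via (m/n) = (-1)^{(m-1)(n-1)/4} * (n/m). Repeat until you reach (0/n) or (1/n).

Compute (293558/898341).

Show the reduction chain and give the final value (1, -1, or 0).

factor out 2^1: 293558 = 2^1·146779; with 898341 mod 8 = 5, (2/898341) = -1; sign now -1; continue with (146779/898341)
flip (146779/898341) -> (898341/146779): both odd, 146779 mod 4 = 3, 898341 mod 4 = 1, so the flip contributes +1; sign now -1
(898341/146779): 898341 mod 146779 = 17667, so (898341/146779) = (17667/146779)
flip (17667/146779) -> (146779/17667): both odd, 17667 mod 4 = 3, 146779 mod 4 = 3, so the flip contributes -1; sign now +1
(146779/17667): 146779 mod 17667 = 5443, so (146779/17667) = (5443/17667)
flip (5443/17667) -> (17667/5443): both odd, 5443 mod 4 = 3, 17667 mod 4 = 3, so the flip contributes -1; sign now -1
(17667/5443): 17667 mod 5443 = 1338, so (17667/5443) = (1338/5443)
factor out 2^1: 1338 = 2^1·669; with 5443 mod 8 = 3, (2/5443) = -1; sign now +1; continue with (669/5443)
flip (669/5443) -> (5443/669): both odd, 669 mod 4 = 1, 5443 mod 4 = 3, so the flip contributes +1; sign now +1
(5443/669): 5443 mod 669 = 91, so (5443/669) = (91/669)
flip (91/669) -> (669/91): both odd, 91 mod 4 = 3, 669 mod 4 = 1, so the flip contributes +1; sign now +1
(669/91): 669 mod 91 = 32, so (669/91) = (32/91)
factor out 2^5: 32 = 2^5·1; with 91 mod 8 = 3, (2/91) = -1; sign now -1; continue with (1/91)
reached (1/91) = 1, so the symbol is -1

-1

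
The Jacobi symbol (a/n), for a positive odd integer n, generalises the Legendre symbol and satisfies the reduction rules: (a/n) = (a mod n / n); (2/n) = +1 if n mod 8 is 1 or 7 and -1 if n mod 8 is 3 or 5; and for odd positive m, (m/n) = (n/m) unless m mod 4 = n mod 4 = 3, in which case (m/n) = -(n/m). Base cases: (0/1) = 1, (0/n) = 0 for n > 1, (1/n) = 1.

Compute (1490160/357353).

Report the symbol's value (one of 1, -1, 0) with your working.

1

(1490160/357353) = (60748/357353)   [reduce mod 357353]
60748 = 2^2·15187; (2/357353) = +1 since 357353 mod 8 = 1, so (60748/357353) = (+1)^2·(15187/357353); sign now +1
reciprocity: (15187/357353) = +1·(357353/15187) since 15187 mod 4 = 3, 357353 mod 4 = 1; sign now +1
(357353/15187) = (8052/15187)   [reduce mod 15187]
8052 = 2^2·2013; (2/15187) = -1 since 15187 mod 8 = 3, so (8052/15187) = (-1)^2·(2013/15187); sign now +1
reciprocity: (2013/15187) = +1·(15187/2013) since 2013 mod 4 = 1, 15187 mod 4 = 3; sign now +1
(15187/2013) = (1096/2013)   [reduce mod 2013]
1096 = 2^3·137; (2/2013) = -1 since 2013 mod 8 = 5, so (1096/2013) = (-1)^3·(137/2013); sign now -1
reciprocity: (137/2013) = +1·(2013/137) since 137 mod 4 = 1, 2013 mod 4 = 1; sign now -1
(2013/137) = (95/137)   [reduce mod 137]
reciprocity: (95/137) = +1·(137/95) since 95 mod 4 = 3, 137 mod 4 = 1; sign now -1
(137/95) = (42/95)   [reduce mod 95]
42 = 2^1·21; (2/95) = +1 since 95 mod 8 = 7, so (42/95) = (+1)^1·(21/95); sign now -1
reciprocity: (21/95) = +1·(95/21) since 21 mod 4 = 1, 95 mod 4 = 3; sign now -1
(95/21) = (11/21)   [reduce mod 21]
reciprocity: (11/21) = +1·(21/11) since 11 mod 4 = 3, 21 mod 4 = 1; sign now -1
(21/11) = (10/11)   [reduce mod 11]
10 = 2^1·5; (2/11) = -1 since 11 mod 8 = 3, so (10/11) = (-1)^1·(5/11); sign now +1
reciprocity: (5/11) = +1·(11/5) since 5 mod 4 = 1, 11 mod 4 = 3; sign now +1
(11/5) = (1/5)   [reduce mod 5]
(1/5) = 1; final value = sign = +1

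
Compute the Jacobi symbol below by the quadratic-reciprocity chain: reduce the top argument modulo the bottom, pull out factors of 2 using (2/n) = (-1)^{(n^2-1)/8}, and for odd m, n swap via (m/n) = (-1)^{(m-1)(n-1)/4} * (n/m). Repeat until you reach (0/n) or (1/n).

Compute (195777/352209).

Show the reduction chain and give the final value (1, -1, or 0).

0

flip (195777/352209) -> (352209/195777): both odd, 195777 mod 4 = 1, 352209 mod 4 = 1, so the flip contributes +1; sign now +1
(352209/195777): 352209 mod 195777 = 156432, so (352209/195777) = (156432/195777)
factor out 2^4: 156432 = 2^4·9777; with 195777 mod 8 = 1, (2/195777) = +1; sign now +1; continue with (9777/195777)
flip (9777/195777) -> (195777/9777): both odd, 9777 mod 4 = 1, 195777 mod 4 = 1, so the flip contributes +1; sign now +1
(195777/9777): 195777 mod 9777 = 237, so (195777/9777) = (237/9777)
flip (237/9777) -> (9777/237): both odd, 237 mod 4 = 1, 9777 mod 4 = 1, so the flip contributes +1; sign now +1
(9777/237): 9777 mod 237 = 60, so (9777/237) = (60/237)
factor out 2^2: 60 = 2^2·15; with 237 mod 8 = 5, (2/237) = -1; sign now +1; continue with (15/237)
flip (15/237) -> (237/15): both odd, 15 mod 4 = 3, 237 mod 4 = 1, so the flip contributes +1; sign now +1
(237/15): 237 mod 15 = 12, so (237/15) = (12/15)
factor out 2^2: 12 = 2^2·3; with 15 mod 8 = 7, (2/15) = +1; sign now +1; continue with (3/15)
flip (3/15) -> (15/3): both odd, 3 mod 4 = 3, 15 mod 4 = 3, so the flip contributes -1; sign now -1
(15/3): 15 mod 3 = 0, so (15/3) = (0/3)
reached (0/3); gcd(a, n) > 1, so (0/3) = 0 and the symbol is 0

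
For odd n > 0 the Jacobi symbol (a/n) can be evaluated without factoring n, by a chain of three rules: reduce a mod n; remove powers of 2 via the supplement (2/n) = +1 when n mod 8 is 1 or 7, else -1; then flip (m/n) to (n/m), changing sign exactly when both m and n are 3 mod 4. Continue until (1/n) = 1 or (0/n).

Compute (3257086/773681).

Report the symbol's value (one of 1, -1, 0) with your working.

-1

(3257086/773681): 3257086 mod 773681 = 162362, so (3257086/773681) = (162362/773681)
factor out 2^1: 162362 = 2^1·81181; with 773681 mod 8 = 1, (2/773681) = +1; sign now +1; continue with (81181/773681)
flip (81181/773681) -> (773681/81181): both odd, 81181 mod 4 = 1, 773681 mod 4 = 1, so the flip contributes +1; sign now +1
(773681/81181): 773681 mod 81181 = 43052, so (773681/81181) = (43052/81181)
factor out 2^2: 43052 = 2^2·10763; with 81181 mod 8 = 5, (2/81181) = -1; sign now +1; continue with (10763/81181)
flip (10763/81181) -> (81181/10763): both odd, 10763 mod 4 = 3, 81181 mod 4 = 1, so the flip contributes +1; sign now +1
(81181/10763): 81181 mod 10763 = 5840, so (81181/10763) = (5840/10763)
factor out 2^4: 5840 = 2^4·365; with 10763 mod 8 = 3, (2/10763) = -1; sign now +1; continue with (365/10763)
flip (365/10763) -> (10763/365): both odd, 365 mod 4 = 1, 10763 mod 4 = 3, so the flip contributes +1; sign now +1
(10763/365): 10763 mod 365 = 178, so (10763/365) = (178/365)
factor out 2^1: 178 = 2^1·89; with 365 mod 8 = 5, (2/365) = -1; sign now -1; continue with (89/365)
flip (89/365) -> (365/89): both odd, 89 mod 4 = 1, 365 mod 4 = 1, so the flip contributes +1; sign now -1
(365/89): 365 mod 89 = 9, so (365/89) = (9/89)
flip (9/89) -> (89/9): both odd, 9 mod 4 = 1, 89 mod 4 = 1, so the flip contributes +1; sign now -1
(89/9): 89 mod 9 = 8, so (89/9) = (8/9)
factor out 2^3: 8 = 2^3·1; with 9 mod 8 = 1, (2/9) = +1; sign now -1; continue with (1/9)
reached (1/9) = 1, so the symbol is -1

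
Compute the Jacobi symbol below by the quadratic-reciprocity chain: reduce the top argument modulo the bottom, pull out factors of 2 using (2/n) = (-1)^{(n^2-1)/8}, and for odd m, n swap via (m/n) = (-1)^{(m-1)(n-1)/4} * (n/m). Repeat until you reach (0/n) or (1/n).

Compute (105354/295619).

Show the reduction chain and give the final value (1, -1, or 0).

1

factor out 2^1: 105354 = 2^1·52677; with 295619 mod 8 = 3, (2/295619) = -1; sign now -1; continue with (52677/295619)
flip (52677/295619) -> (295619/52677): both odd, 52677 mod 4 = 1, 295619 mod 4 = 3, so the flip contributes +1; sign now -1
(295619/52677): 295619 mod 52677 = 32234, so (295619/52677) = (32234/52677)
factor out 2^1: 32234 = 2^1·16117; with 52677 mod 8 = 5, (2/52677) = -1; sign now +1; continue with (16117/52677)
flip (16117/52677) -> (52677/16117): both odd, 16117 mod 4 = 1, 52677 mod 4 = 1, so the flip contributes +1; sign now +1
(52677/16117): 52677 mod 16117 = 4326, so (52677/16117) = (4326/16117)
factor out 2^1: 4326 = 2^1·2163; with 16117 mod 8 = 5, (2/16117) = -1; sign now -1; continue with (2163/16117)
flip (2163/16117) -> (16117/2163): both odd, 2163 mod 4 = 3, 16117 mod 4 = 1, so the flip contributes +1; sign now -1
(16117/2163): 16117 mod 2163 = 976, so (16117/2163) = (976/2163)
factor out 2^4: 976 = 2^4·61; with 2163 mod 8 = 3, (2/2163) = -1; sign now -1; continue with (61/2163)
flip (61/2163) -> (2163/61): both odd, 61 mod 4 = 1, 2163 mod 4 = 3, so the flip contributes +1; sign now -1
(2163/61): 2163 mod 61 = 28, so (2163/61) = (28/61)
factor out 2^2: 28 = 2^2·7; with 61 mod 8 = 5, (2/61) = -1; sign now -1; continue with (7/61)
flip (7/61) -> (61/7): both odd, 7 mod 4 = 3, 61 mod 4 = 1, so the flip contributes +1; sign now -1
(61/7): 61 mod 7 = 5, so (61/7) = (5/7)
flip (5/7) -> (7/5): both odd, 5 mod 4 = 1, 7 mod 4 = 3, so the flip contributes +1; sign now -1
(7/5): 7 mod 5 = 2, so (7/5) = (2/5)
factor out 2^1: 2 = 2^1·1; with 5 mod 8 = 5, (2/5) = -1; sign now +1; continue with (1/5)
reached (1/5) = 1, so the symbol is +1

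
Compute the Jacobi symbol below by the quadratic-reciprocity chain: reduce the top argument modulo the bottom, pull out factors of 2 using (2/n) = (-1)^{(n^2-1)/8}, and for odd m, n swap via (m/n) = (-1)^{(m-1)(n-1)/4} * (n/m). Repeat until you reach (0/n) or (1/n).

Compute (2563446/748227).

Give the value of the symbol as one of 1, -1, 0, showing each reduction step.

(2563446/748227) = (318765/748227)   [reduce mod 748227]
reciprocity: (318765/748227) = +1·(748227/318765) since 318765 mod 4 = 1, 748227 mod 4 = 3; sign now +1
(748227/318765) = (110697/318765)   [reduce mod 318765]
reciprocity: (110697/318765) = +1·(318765/110697) since 110697 mod 4 = 1, 318765 mod 4 = 1; sign now +1
(318765/110697) = (97371/110697)   [reduce mod 110697]
reciprocity: (97371/110697) = +1·(110697/97371) since 97371 mod 4 = 3, 110697 mod 4 = 1; sign now +1
(110697/97371) = (13326/97371)   [reduce mod 97371]
13326 = 2^1·6663; (2/97371) = -1 since 97371 mod 8 = 3, so (13326/97371) = (-1)^1·(6663/97371); sign now -1
reciprocity: (6663/97371) = -1·(97371/6663) since 6663 mod 4 = 3, 97371 mod 4 = 3; sign now +1
(97371/6663) = (4089/6663)   [reduce mod 6663]
reciprocity: (4089/6663) = +1·(6663/4089) since 4089 mod 4 = 1, 6663 mod 4 = 3; sign now +1
(6663/4089) = (2574/4089)   [reduce mod 4089]
2574 = 2^1·1287; (2/4089) = +1 since 4089 mod 8 = 1, so (2574/4089) = (+1)^1·(1287/4089); sign now +1
reciprocity: (1287/4089) = +1·(4089/1287) since 1287 mod 4 = 3, 4089 mod 4 = 1; sign now +1
(4089/1287) = (228/1287)   [reduce mod 1287]
228 = 2^2·57; (2/1287) = +1 since 1287 mod 8 = 7, so (228/1287) = (+1)^2·(57/1287); sign now +1
reciprocity: (57/1287) = +1·(1287/57) since 57 mod 4 = 1, 1287 mod 4 = 3; sign now +1
(1287/57) = (33/57)   [reduce mod 57]
reciprocity: (33/57) = +1·(57/33) since 33 mod 4 = 1, 57 mod 4 = 1; sign now +1
(57/33) = (24/33)   [reduce mod 33]
24 = 2^3·3; (2/33) = +1 since 33 mod 8 = 1, so (24/33) = (+1)^3·(3/33); sign now +1
reciprocity: (3/33) = +1·(33/3) since 3 mod 4 = 3, 33 mod 4 = 1; sign now +1
(33/3) = (0/3)   [reduce mod 3]
(0/3) = 0   [gcd(a, n) > 1]; final value = 0

0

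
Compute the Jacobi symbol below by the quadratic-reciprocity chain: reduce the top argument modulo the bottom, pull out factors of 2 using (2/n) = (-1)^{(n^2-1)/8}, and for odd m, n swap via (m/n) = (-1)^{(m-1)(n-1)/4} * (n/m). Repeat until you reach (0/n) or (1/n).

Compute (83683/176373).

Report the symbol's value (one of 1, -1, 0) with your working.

-1

reciprocity: (83683/176373) = +1·(176373/83683) since 83683 mod 4 = 3, 176373 mod 4 = 1; sign now +1
(176373/83683) = (9007/83683)   [reduce mod 83683]
reciprocity: (9007/83683) = -1·(83683/9007) since 9007 mod 4 = 3, 83683 mod 4 = 3; sign now -1
(83683/9007) = (2620/9007)   [reduce mod 9007]
2620 = 2^2·655; (2/9007) = +1 since 9007 mod 8 = 7, so (2620/9007) = (+1)^2·(655/9007); sign now -1
reciprocity: (655/9007) = -1·(9007/655) since 655 mod 4 = 3, 9007 mod 4 = 3; sign now +1
(9007/655) = (492/655)   [reduce mod 655]
492 = 2^2·123; (2/655) = +1 since 655 mod 8 = 7, so (492/655) = (+1)^2·(123/655); sign now +1
reciprocity: (123/655) = -1·(655/123) since 123 mod 4 = 3, 655 mod 4 = 3; sign now -1
(655/123) = (40/123)   [reduce mod 123]
40 = 2^3·5; (2/123) = -1 since 123 mod 8 = 3, so (40/123) = (-1)^3·(5/123); sign now +1
reciprocity: (5/123) = +1·(123/5) since 5 mod 4 = 1, 123 mod 4 = 3; sign now +1
(123/5) = (3/5)   [reduce mod 5]
reciprocity: (3/5) = +1·(5/3) since 3 mod 4 = 3, 5 mod 4 = 1; sign now +1
(5/3) = (2/3)   [reduce mod 3]
2 = 2^1·1; (2/3) = -1 since 3 mod 8 = 3, so (2/3) = (-1)^1·(1/3); sign now -1
(1/3) = 1; final value = sign = -1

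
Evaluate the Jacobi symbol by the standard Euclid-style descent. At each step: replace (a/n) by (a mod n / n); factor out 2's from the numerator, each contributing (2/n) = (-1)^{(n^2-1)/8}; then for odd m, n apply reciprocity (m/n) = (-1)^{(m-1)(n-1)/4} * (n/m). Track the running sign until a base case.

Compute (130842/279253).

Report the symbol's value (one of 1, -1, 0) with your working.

-1

130842 = 2^1·65421; (2/279253) = -1 since 279253 mod 8 = 5, so (130842/279253) = (-1)^1·(65421/279253); sign now -1
reciprocity: (65421/279253) = +1·(279253/65421) since 65421 mod 4 = 1, 279253 mod 4 = 1; sign now -1
(279253/65421) = (17569/65421)   [reduce mod 65421]
reciprocity: (17569/65421) = +1·(65421/17569) since 17569 mod 4 = 1, 65421 mod 4 = 1; sign now -1
(65421/17569) = (12714/17569)   [reduce mod 17569]
12714 = 2^1·6357; (2/17569) = +1 since 17569 mod 8 = 1, so (12714/17569) = (+1)^1·(6357/17569); sign now -1
reciprocity: (6357/17569) = +1·(17569/6357) since 6357 mod 4 = 1, 17569 mod 4 = 1; sign now -1
(17569/6357) = (4855/6357)   [reduce mod 6357]
reciprocity: (4855/6357) = +1·(6357/4855) since 4855 mod 4 = 3, 6357 mod 4 = 1; sign now -1
(6357/4855) = (1502/4855)   [reduce mod 4855]
1502 = 2^1·751; (2/4855) = +1 since 4855 mod 8 = 7, so (1502/4855) = (+1)^1·(751/4855); sign now -1
reciprocity: (751/4855) = -1·(4855/751) since 751 mod 4 = 3, 4855 mod 4 = 3; sign now +1
(4855/751) = (349/751)   [reduce mod 751]
reciprocity: (349/751) = +1·(751/349) since 349 mod 4 = 1, 751 mod 4 = 3; sign now +1
(751/349) = (53/349)   [reduce mod 349]
reciprocity: (53/349) = +1·(349/53) since 53 mod 4 = 1, 349 mod 4 = 1; sign now +1
(349/53) = (31/53)   [reduce mod 53]
reciprocity: (31/53) = +1·(53/31) since 31 mod 4 = 3, 53 mod 4 = 1; sign now +1
(53/31) = (22/31)   [reduce mod 31]
22 = 2^1·11; (2/31) = +1 since 31 mod 8 = 7, so (22/31) = (+1)^1·(11/31); sign now +1
reciprocity: (11/31) = -1·(31/11) since 11 mod 4 = 3, 31 mod 4 = 3; sign now -1
(31/11) = (9/11)   [reduce mod 11]
reciprocity: (9/11) = +1·(11/9) since 9 mod 4 = 1, 11 mod 4 = 3; sign now -1
(11/9) = (2/9)   [reduce mod 9]
2 = 2^1·1; (2/9) = +1 since 9 mod 8 = 1, so (2/9) = (+1)^1·(1/9); sign now -1
(1/9) = 1; final value = sign = -1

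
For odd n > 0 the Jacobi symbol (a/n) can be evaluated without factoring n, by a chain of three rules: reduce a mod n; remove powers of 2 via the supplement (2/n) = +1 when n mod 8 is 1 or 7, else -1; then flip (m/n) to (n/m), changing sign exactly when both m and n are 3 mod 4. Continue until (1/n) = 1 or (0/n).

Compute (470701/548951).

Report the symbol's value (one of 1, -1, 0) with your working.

flip (470701/548951) -> (548951/470701): both odd, 470701 mod 4 = 1, 548951 mod 4 = 3, so the flip contributes +1; sign now +1
(548951/470701): 548951 mod 470701 = 78250, so (548951/470701) = (78250/470701)
factor out 2^1: 78250 = 2^1·39125; with 470701 mod 8 = 5, (2/470701) = -1; sign now -1; continue with (39125/470701)
flip (39125/470701) -> (470701/39125): both odd, 39125 mod 4 = 1, 470701 mod 4 = 1, so the flip contributes +1; sign now -1
(470701/39125): 470701 mod 39125 = 1201, so (470701/39125) = (1201/39125)
flip (1201/39125) -> (39125/1201): both odd, 1201 mod 4 = 1, 39125 mod 4 = 1, so the flip contributes +1; sign now -1
(39125/1201): 39125 mod 1201 = 693, so (39125/1201) = (693/1201)
flip (693/1201) -> (1201/693): both odd, 693 mod 4 = 1, 1201 mod 4 = 1, so the flip contributes +1; sign now -1
(1201/693): 1201 mod 693 = 508, so (1201/693) = (508/693)
factor out 2^2: 508 = 2^2·127; with 693 mod 8 = 5, (2/693) = -1; sign now -1; continue with (127/693)
flip (127/693) -> (693/127): both odd, 127 mod 4 = 3, 693 mod 4 = 1, so the flip contributes +1; sign now -1
(693/127): 693 mod 127 = 58, so (693/127) = (58/127)
factor out 2^1: 58 = 2^1·29; with 127 mod 8 = 7, (2/127) = +1; sign now -1; continue with (29/127)
flip (29/127) -> (127/29): both odd, 29 mod 4 = 1, 127 mod 4 = 3, so the flip contributes +1; sign now -1
(127/29): 127 mod 29 = 11, so (127/29) = (11/29)
flip (11/29) -> (29/11): both odd, 11 mod 4 = 3, 29 mod 4 = 1, so the flip contributes +1; sign now -1
(29/11): 29 mod 11 = 7, so (29/11) = (7/11)
flip (7/11) -> (11/7): both odd, 7 mod 4 = 3, 11 mod 4 = 3, so the flip contributes -1; sign now +1
(11/7): 11 mod 7 = 4, so (11/7) = (4/7)
factor out 2^2: 4 = 2^2·1; with 7 mod 8 = 7, (2/7) = +1; sign now +1; continue with (1/7)
reached (1/7) = 1, so the symbol is +1

1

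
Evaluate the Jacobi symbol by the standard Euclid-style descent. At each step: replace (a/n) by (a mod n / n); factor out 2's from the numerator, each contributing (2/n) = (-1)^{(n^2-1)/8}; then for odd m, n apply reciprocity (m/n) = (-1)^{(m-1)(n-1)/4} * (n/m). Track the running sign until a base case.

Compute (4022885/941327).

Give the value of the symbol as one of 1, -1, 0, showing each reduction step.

-1

(4022885/941327): 4022885 mod 941327 = 257577, so (4022885/941327) = (257577/941327)
flip (257577/941327) -> (941327/257577): both odd, 257577 mod 4 = 1, 941327 mod 4 = 3, so the flip contributes +1; sign now +1
(941327/257577): 941327 mod 257577 = 168596, so (941327/257577) = (168596/257577)
factor out 2^2: 168596 = 2^2·42149; with 257577 mod 8 = 1, (2/257577) = +1; sign now +1; continue with (42149/257577)
flip (42149/257577) -> (257577/42149): both odd, 42149 mod 4 = 1, 257577 mod 4 = 1, so the flip contributes +1; sign now +1
(257577/42149): 257577 mod 42149 = 4683, so (257577/42149) = (4683/42149)
flip (4683/42149) -> (42149/4683): both odd, 4683 mod 4 = 3, 42149 mod 4 = 1, so the flip contributes +1; sign now +1
(42149/4683): 42149 mod 4683 = 2, so (42149/4683) = (2/4683)
factor out 2^1: 2 = 2^1·1; with 4683 mod 8 = 3, (2/4683) = -1; sign now -1; continue with (1/4683)
reached (1/4683) = 1, so the symbol is -1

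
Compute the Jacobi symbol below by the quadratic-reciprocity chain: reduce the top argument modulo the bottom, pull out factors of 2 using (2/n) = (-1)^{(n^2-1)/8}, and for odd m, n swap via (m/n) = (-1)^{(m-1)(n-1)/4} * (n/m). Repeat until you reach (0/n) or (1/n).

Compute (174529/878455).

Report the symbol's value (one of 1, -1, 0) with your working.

-1

flip (174529/878455) -> (878455/174529): both odd, 174529 mod 4 = 1, 878455 mod 4 = 3, so the flip contributes +1; sign now +1
(878455/174529): 878455 mod 174529 = 5810, so (878455/174529) = (5810/174529)
factor out 2^1: 5810 = 2^1·2905; with 174529 mod 8 = 1, (2/174529) = +1; sign now +1; continue with (2905/174529)
flip (2905/174529) -> (174529/2905): both odd, 2905 mod 4 = 1, 174529 mod 4 = 1, so the flip contributes +1; sign now +1
(174529/2905): 174529 mod 2905 = 229, so (174529/2905) = (229/2905)
flip (229/2905) -> (2905/229): both odd, 229 mod 4 = 1, 2905 mod 4 = 1, so the flip contributes +1; sign now +1
(2905/229): 2905 mod 229 = 157, so (2905/229) = (157/229)
flip (157/229) -> (229/157): both odd, 157 mod 4 = 1, 229 mod 4 = 1, so the flip contributes +1; sign now +1
(229/157): 229 mod 157 = 72, so (229/157) = (72/157)
factor out 2^3: 72 = 2^3·9; with 157 mod 8 = 5, (2/157) = -1; sign now -1; continue with (9/157)
flip (9/157) -> (157/9): both odd, 9 mod 4 = 1, 157 mod 4 = 1, so the flip contributes +1; sign now -1
(157/9): 157 mod 9 = 4, so (157/9) = (4/9)
factor out 2^2: 4 = 2^2·1; with 9 mod 8 = 1, (2/9) = +1; sign now -1; continue with (1/9)
reached (1/9) = 1, so the symbol is -1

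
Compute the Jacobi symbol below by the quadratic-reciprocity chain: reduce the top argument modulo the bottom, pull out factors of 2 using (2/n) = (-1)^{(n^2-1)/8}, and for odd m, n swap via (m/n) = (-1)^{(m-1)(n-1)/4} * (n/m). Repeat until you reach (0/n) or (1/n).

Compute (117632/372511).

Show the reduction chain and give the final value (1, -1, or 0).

1

117632 = 2^7·919; (2/372511) = +1 since 372511 mod 8 = 7, so (117632/372511) = (+1)^7·(919/372511); sign now +1
reciprocity: (919/372511) = -1·(372511/919) since 919 mod 4 = 3, 372511 mod 4 = 3; sign now -1
(372511/919) = (316/919)   [reduce mod 919]
316 = 2^2·79; (2/919) = +1 since 919 mod 8 = 7, so (316/919) = (+1)^2·(79/919); sign now -1
reciprocity: (79/919) = -1·(919/79) since 79 mod 4 = 3, 919 mod 4 = 3; sign now +1
(919/79) = (50/79)   [reduce mod 79]
50 = 2^1·25; (2/79) = +1 since 79 mod 8 = 7, so (50/79) = (+1)^1·(25/79); sign now +1
reciprocity: (25/79) = +1·(79/25) since 25 mod 4 = 1, 79 mod 4 = 3; sign now +1
(79/25) = (4/25)   [reduce mod 25]
4 = 2^2·1; (2/25) = +1 since 25 mod 8 = 1, so (4/25) = (+1)^2·(1/25); sign now +1
(1/25) = 1; final value = sign = +1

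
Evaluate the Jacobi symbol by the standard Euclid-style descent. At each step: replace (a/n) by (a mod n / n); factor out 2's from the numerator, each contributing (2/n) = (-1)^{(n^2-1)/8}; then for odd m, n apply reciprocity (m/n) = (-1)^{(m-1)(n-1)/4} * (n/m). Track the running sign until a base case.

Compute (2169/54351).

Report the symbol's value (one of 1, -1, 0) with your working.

reciprocity: (2169/54351) = +1·(54351/2169) since 2169 mod 4 = 1, 54351 mod 4 = 3; sign now +1
(54351/2169) = (126/2169)   [reduce mod 2169]
126 = 2^1·63; (2/2169) = +1 since 2169 mod 8 = 1, so (126/2169) = (+1)^1·(63/2169); sign now +1
reciprocity: (63/2169) = +1·(2169/63) since 63 mod 4 = 3, 2169 mod 4 = 1; sign now +1
(2169/63) = (27/63)   [reduce mod 63]
reciprocity: (27/63) = -1·(63/27) since 27 mod 4 = 3, 63 mod 4 = 3; sign now -1
(63/27) = (9/27)   [reduce mod 27]
reciprocity: (9/27) = +1·(27/9) since 9 mod 4 = 1, 27 mod 4 = 3; sign now -1
(27/9) = (0/9)   [reduce mod 9]
(0/9) = 0   [gcd(a, n) > 1]; final value = 0

0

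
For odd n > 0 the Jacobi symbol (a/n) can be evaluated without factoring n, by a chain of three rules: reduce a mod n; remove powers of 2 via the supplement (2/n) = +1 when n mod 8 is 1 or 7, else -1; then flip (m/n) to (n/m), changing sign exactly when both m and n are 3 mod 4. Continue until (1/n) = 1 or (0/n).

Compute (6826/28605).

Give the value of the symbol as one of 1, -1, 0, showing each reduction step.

6826 = 2^1·3413; (2/28605) = -1 since 28605 mod 8 = 5, so (6826/28605) = (-1)^1·(3413/28605); sign now -1
reciprocity: (3413/28605) = +1·(28605/3413) since 3413 mod 4 = 1, 28605 mod 4 = 1; sign now -1
(28605/3413) = (1301/3413)   [reduce mod 3413]
reciprocity: (1301/3413) = +1·(3413/1301) since 1301 mod 4 = 1, 3413 mod 4 = 1; sign now -1
(3413/1301) = (811/1301)   [reduce mod 1301]
reciprocity: (811/1301) = +1·(1301/811) since 811 mod 4 = 3, 1301 mod 4 = 1; sign now -1
(1301/811) = (490/811)   [reduce mod 811]
490 = 2^1·245; (2/811) = -1 since 811 mod 8 = 3, so (490/811) = (-1)^1·(245/811); sign now +1
reciprocity: (245/811) = +1·(811/245) since 245 mod 4 = 1, 811 mod 4 = 3; sign now +1
(811/245) = (76/245)   [reduce mod 245]
76 = 2^2·19; (2/245) = -1 since 245 mod 8 = 5, so (76/245) = (-1)^2·(19/245); sign now +1
reciprocity: (19/245) = +1·(245/19) since 19 mod 4 = 3, 245 mod 4 = 1; sign now +1
(245/19) = (17/19)   [reduce mod 19]
reciprocity: (17/19) = +1·(19/17) since 17 mod 4 = 1, 19 mod 4 = 3; sign now +1
(19/17) = (2/17)   [reduce mod 17]
2 = 2^1·1; (2/17) = +1 since 17 mod 8 = 1, so (2/17) = (+1)^1·(1/17); sign now +1
(1/17) = 1; final value = sign = +1

1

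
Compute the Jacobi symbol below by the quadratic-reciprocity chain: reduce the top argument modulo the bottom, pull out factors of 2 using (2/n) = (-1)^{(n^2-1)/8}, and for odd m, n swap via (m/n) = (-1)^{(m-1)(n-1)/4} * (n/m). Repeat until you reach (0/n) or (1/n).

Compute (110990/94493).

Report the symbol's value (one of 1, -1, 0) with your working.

1

(110990/94493) = (16497/94493)   [reduce mod 94493]
reciprocity: (16497/94493) = +1·(94493/16497) since 16497 mod 4 = 1, 94493 mod 4 = 1; sign now +1
(94493/16497) = (12008/16497)   [reduce mod 16497]
12008 = 2^3·1501; (2/16497) = +1 since 16497 mod 8 = 1, so (12008/16497) = (+1)^3·(1501/16497); sign now +1
reciprocity: (1501/16497) = +1·(16497/1501) since 1501 mod 4 = 1, 16497 mod 4 = 1; sign now +1
(16497/1501) = (1487/1501)   [reduce mod 1501]
reciprocity: (1487/1501) = +1·(1501/1487) since 1487 mod 4 = 3, 1501 mod 4 = 1; sign now +1
(1501/1487) = (14/1487)   [reduce mod 1487]
14 = 2^1·7; (2/1487) = +1 since 1487 mod 8 = 7, so (14/1487) = (+1)^1·(7/1487); sign now +1
reciprocity: (7/1487) = -1·(1487/7) since 7 mod 4 = 3, 1487 mod 4 = 3; sign now -1
(1487/7) = (3/7)   [reduce mod 7]
reciprocity: (3/7) = -1·(7/3) since 3 mod 4 = 3, 7 mod 4 = 3; sign now +1
(7/3) = (1/3)   [reduce mod 3]
(1/3) = 1; final value = sign = +1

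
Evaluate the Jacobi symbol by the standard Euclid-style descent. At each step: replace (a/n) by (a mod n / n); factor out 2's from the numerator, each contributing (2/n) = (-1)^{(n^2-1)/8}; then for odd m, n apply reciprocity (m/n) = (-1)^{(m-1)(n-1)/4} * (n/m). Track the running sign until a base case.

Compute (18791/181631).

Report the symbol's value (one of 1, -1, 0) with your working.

flip (18791/181631) -> (181631/18791): both odd, 18791 mod 4 = 3, 181631 mod 4 = 3, so the flip contributes -1; sign now -1
(181631/18791): 181631 mod 18791 = 12512, so (181631/18791) = (12512/18791)
factor out 2^5: 12512 = 2^5·391; with 18791 mod 8 = 7, (2/18791) = +1; sign now -1; continue with (391/18791)
flip (391/18791) -> (18791/391): both odd, 391 mod 4 = 3, 18791 mod 4 = 3, so the flip contributes -1; sign now +1
(18791/391): 18791 mod 391 = 23, so (18791/391) = (23/391)
flip (23/391) -> (391/23): both odd, 23 mod 4 = 3, 391 mod 4 = 3, so the flip contributes -1; sign now -1
(391/23): 391 mod 23 = 0, so (391/23) = (0/23)
reached (0/23); gcd(a, n) > 1, so (0/23) = 0 and the symbol is 0

0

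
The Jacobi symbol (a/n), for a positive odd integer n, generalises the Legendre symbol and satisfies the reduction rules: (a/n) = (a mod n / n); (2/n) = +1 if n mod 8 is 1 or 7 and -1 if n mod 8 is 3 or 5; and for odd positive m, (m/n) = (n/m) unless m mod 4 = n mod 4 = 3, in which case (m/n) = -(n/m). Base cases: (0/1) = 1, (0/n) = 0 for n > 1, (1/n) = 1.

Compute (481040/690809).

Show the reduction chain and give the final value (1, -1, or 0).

0

factor out 2^4: 481040 = 2^4·30065; with 690809 mod 8 = 1, (2/690809) = +1; sign now +1; continue with (30065/690809)
flip (30065/690809) -> (690809/30065): both odd, 30065 mod 4 = 1, 690809 mod 4 = 1, so the flip contributes +1; sign now +1
(690809/30065): 690809 mod 30065 = 29379, so (690809/30065) = (29379/30065)
flip (29379/30065) -> (30065/29379): both odd, 29379 mod 4 = 3, 30065 mod 4 = 1, so the flip contributes +1; sign now +1
(30065/29379): 30065 mod 29379 = 686, so (30065/29379) = (686/29379)
factor out 2^1: 686 = 2^1·343; with 29379 mod 8 = 3, (2/29379) = -1; sign now -1; continue with (343/29379)
flip (343/29379) -> (29379/343): both odd, 343 mod 4 = 3, 29379 mod 4 = 3, so the flip contributes -1; sign now +1
(29379/343): 29379 mod 343 = 224, so (29379/343) = (224/343)
factor out 2^5: 224 = 2^5·7; with 343 mod 8 = 7, (2/343) = +1; sign now +1; continue with (7/343)
flip (7/343) -> (343/7): both odd, 7 mod 4 = 3, 343 mod 4 = 3, so the flip contributes -1; sign now -1
(343/7): 343 mod 7 = 0, so (343/7) = (0/7)
reached (0/7); gcd(a, n) > 1, so (0/7) = 0 and the symbol is 0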